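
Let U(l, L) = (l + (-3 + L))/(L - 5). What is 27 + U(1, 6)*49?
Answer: 223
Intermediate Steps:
U(l, L) = (-3 + L + l)/(-5 + L)
27 + U(1, 6)*49 = 27 + ((-3 + 6 + 1)/(-5 + 6))*49 = 27 + (4/1)*49 = 27 + (1*4)*49 = 27 + 4*49 = 27 + 196 = 223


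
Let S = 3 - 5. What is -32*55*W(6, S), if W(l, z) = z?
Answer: 3520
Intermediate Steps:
S = -2
-32*55*W(6, S) = -32*55*(-2) = -1760*(-2) = -1*(-3520) = 3520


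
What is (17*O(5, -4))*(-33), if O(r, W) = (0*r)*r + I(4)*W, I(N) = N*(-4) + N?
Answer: -26928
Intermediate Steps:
I(N) = -3*N (I(N) = -4*N + N = -3*N)
O(r, W) = -12*W (O(r, W) = (0*r)*r + (-3*4)*W = 0*r - 12*W = 0 - 12*W = -12*W)
(17*O(5, -4))*(-33) = (17*(-12*(-4)))*(-33) = (17*48)*(-33) = 816*(-33) = -26928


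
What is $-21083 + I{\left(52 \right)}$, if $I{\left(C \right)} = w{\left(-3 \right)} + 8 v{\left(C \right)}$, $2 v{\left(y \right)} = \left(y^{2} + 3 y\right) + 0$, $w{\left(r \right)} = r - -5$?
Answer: $-9641$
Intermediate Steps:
$w{\left(r \right)} = 5 + r$ ($w{\left(r \right)} = r + 5 = 5 + r$)
$v{\left(y \right)} = \frac{y^{2}}{2} + \frac{3 y}{2}$ ($v{\left(y \right)} = \frac{\left(y^{2} + 3 y\right) + 0}{2} = \frac{y^{2} + 3 y}{2} = \frac{y^{2}}{2} + \frac{3 y}{2}$)
$I{\left(C \right)} = 2 + 4 C \left(3 + C\right)$ ($I{\left(C \right)} = \left(5 - 3\right) + 8 \frac{C \left(3 + C\right)}{2} = 2 + 4 C \left(3 + C\right)$)
$-21083 + I{\left(52 \right)} = -21083 + \left(2 + 4 \cdot 52 \left(3 + 52\right)\right) = -21083 + \left(2 + 4 \cdot 52 \cdot 55\right) = -21083 + \left(2 + 11440\right) = -21083 + 11442 = -9641$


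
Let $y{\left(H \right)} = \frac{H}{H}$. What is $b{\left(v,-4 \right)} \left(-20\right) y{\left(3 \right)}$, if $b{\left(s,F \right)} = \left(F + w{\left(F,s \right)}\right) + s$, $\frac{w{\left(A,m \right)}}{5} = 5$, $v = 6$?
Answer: $-540$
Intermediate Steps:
$w{\left(A,m \right)} = 25$ ($w{\left(A,m \right)} = 5 \cdot 5 = 25$)
$y{\left(H \right)} = 1$
$b{\left(s,F \right)} = 25 + F + s$ ($b{\left(s,F \right)} = \left(F + 25\right) + s = \left(25 + F\right) + s = 25 + F + s$)
$b{\left(v,-4 \right)} \left(-20\right) y{\left(3 \right)} = \left(25 - 4 + 6\right) \left(-20\right) 1 = 27 \left(-20\right) 1 = \left(-540\right) 1 = -540$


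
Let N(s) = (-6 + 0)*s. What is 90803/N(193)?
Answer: -90803/1158 ≈ -78.414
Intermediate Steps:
N(s) = -6*s
90803/N(193) = 90803/((-6*193)) = 90803/(-1158) = 90803*(-1/1158) = -90803/1158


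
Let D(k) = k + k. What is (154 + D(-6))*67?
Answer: 9514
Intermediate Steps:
D(k) = 2*k
(154 + D(-6))*67 = (154 + 2*(-6))*67 = (154 - 12)*67 = 142*67 = 9514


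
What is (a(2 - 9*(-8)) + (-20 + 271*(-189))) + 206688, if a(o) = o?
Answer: 155523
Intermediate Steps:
(a(2 - 9*(-8)) + (-20 + 271*(-189))) + 206688 = ((2 - 9*(-8)) + (-20 + 271*(-189))) + 206688 = ((2 + 72) + (-20 - 51219)) + 206688 = (74 - 51239) + 206688 = -51165 + 206688 = 155523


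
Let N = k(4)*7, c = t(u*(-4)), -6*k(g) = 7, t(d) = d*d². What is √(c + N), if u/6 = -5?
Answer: √62207706/6 ≈ 1314.5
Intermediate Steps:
u = -30 (u = 6*(-5) = -30)
t(d) = d³
k(g) = -7/6 (k(g) = -⅙*7 = -7/6)
c = 1728000 (c = (-30*(-4))³ = 120³ = 1728000)
N = -49/6 (N = -7/6*7 = -49/6 ≈ -8.1667)
√(c + N) = √(1728000 - 49/6) = √(10367951/6) = √62207706/6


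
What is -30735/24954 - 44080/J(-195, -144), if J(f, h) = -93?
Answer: 365704655/773574 ≈ 472.75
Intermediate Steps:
-30735/24954 - 44080/J(-195, -144) = -30735/24954 - 44080/(-93) = -30735*1/24954 - 44080*(-1/93) = -10245/8318 + 44080/93 = 365704655/773574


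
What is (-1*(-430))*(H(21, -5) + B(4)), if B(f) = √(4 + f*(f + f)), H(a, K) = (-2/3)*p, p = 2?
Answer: 6020/3 ≈ 2006.7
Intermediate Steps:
H(a, K) = -4/3 (H(a, K) = -2/3*2 = -2*⅓*2 = -⅔*2 = -4/3)
B(f) = √(4 + 2*f²) (B(f) = √(4 + f*(2*f)) = √(4 + 2*f²))
(-1*(-430))*(H(21, -5) + B(4)) = (-1*(-430))*(-4/3 + √(4 + 2*4²)) = 430*(-4/3 + √(4 + 2*16)) = 430*(-4/3 + √(4 + 32)) = 430*(-4/3 + √36) = 430*(-4/3 + 6) = 430*(14/3) = 6020/3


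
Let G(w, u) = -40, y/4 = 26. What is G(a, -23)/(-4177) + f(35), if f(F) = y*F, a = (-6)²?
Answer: 15204320/4177 ≈ 3640.0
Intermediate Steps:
y = 104 (y = 4*26 = 104)
a = 36
f(F) = 104*F
G(a, -23)/(-4177) + f(35) = -40/(-4177) + 104*35 = -40*(-1/4177) + 3640 = 40/4177 + 3640 = 15204320/4177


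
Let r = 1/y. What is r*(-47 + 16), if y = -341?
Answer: 1/11 ≈ 0.090909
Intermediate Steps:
r = -1/341 (r = 1/(-341) = -1/341 ≈ -0.0029326)
r*(-47 + 16) = -(-47 + 16)/341 = -1/341*(-31) = 1/11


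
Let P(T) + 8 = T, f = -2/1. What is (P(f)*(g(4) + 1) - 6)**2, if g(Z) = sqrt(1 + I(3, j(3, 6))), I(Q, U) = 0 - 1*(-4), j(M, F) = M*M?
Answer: 756 + 320*sqrt(5) ≈ 1471.5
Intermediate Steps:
j(M, F) = M**2
I(Q, U) = 4 (I(Q, U) = 0 + 4 = 4)
g(Z) = sqrt(5) (g(Z) = sqrt(1 + 4) = sqrt(5))
f = -2 (f = -2*1 = -2)
P(T) = -8 + T
(P(f)*(g(4) + 1) - 6)**2 = ((-8 - 2)*(sqrt(5) + 1) - 6)**2 = (-10*(1 + sqrt(5)) - 6)**2 = ((-10 - 10*sqrt(5)) - 6)**2 = (-16 - 10*sqrt(5))**2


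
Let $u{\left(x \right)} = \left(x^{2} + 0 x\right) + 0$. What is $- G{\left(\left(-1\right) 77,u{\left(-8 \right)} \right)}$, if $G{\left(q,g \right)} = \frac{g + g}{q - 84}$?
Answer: $\frac{128}{161} \approx 0.79503$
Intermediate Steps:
$u{\left(x \right)} = x^{2}$ ($u{\left(x \right)} = \left(x^{2} + 0\right) + 0 = x^{2} + 0 = x^{2}$)
$G{\left(q,g \right)} = \frac{2 g}{-84 + q}$
$- G{\left(\left(-1\right) 77,u{\left(-8 \right)} \right)} = - \frac{2 \left(-8\right)^{2}}{-84 - 77} = - \frac{2 \cdot 64}{-84 - 77} = - \frac{2 \cdot 64}{-161} = - \frac{2 \cdot 64 \left(-1\right)}{161} = \left(-1\right) \left(- \frac{128}{161}\right) = \frac{128}{161}$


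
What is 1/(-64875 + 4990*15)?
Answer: 1/9975 ≈ 0.00010025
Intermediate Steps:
1/(-64875 + 4990*15) = 1/(-64875 + 74850) = 1/9975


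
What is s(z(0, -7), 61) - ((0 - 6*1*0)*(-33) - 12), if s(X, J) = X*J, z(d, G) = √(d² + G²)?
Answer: 439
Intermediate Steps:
z(d, G) = √(G² + d²)
s(X, J) = J*X
s(z(0, -7), 61) - ((0 - 6*1*0)*(-33) - 12) = 61*√((-7)² + 0²) - ((0 - 6*1*0)*(-33) - 12) = 61*√(49 + 0) - ((0 - 6*0)*(-33) - 12) = 61*√49 - ((0 - 1*0)*(-33) - 12) = 61*7 - ((0 + 0)*(-33) - 12) = 427 - (0*(-33) - 12) = 427 - (0 - 12) = 427 - 1*(-12) = 427 + 12 = 439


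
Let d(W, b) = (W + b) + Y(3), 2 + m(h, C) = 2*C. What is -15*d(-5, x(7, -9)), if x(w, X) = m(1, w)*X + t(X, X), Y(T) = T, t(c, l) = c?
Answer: 1785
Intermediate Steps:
m(h, C) = -2 + 2*C
x(w, X) = X + X*(-2 + 2*w) (x(w, X) = (-2 + 2*w)*X + X = X*(-2 + 2*w) + X = X + X*(-2 + 2*w))
d(W, b) = 3 + W + b (d(W, b) = (W + b) + 3 = 3 + W + b)
-15*d(-5, x(7, -9)) = -15*(3 - 5 - 9*(-1 + 2*7)) = -15*(3 - 5 - 9*(-1 + 14)) = -15*(3 - 5 - 9*13) = -15*(3 - 5 - 117) = -15*(-119) = 1785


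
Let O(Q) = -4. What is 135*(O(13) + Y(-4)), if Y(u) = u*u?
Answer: 1620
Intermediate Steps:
Y(u) = u²
135*(O(13) + Y(-4)) = 135*(-4 + (-4)²) = 135*(-4 + 16) = 135*12 = 1620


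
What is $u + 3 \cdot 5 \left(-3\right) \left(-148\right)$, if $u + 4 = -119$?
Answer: $6537$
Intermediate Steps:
$u = -123$ ($u = -4 - 119 = -123$)
$u + 3 \cdot 5 \left(-3\right) \left(-148\right) = -123 + 3 \cdot 5 \left(-3\right) \left(-148\right) = -123 + 15 \left(-3\right) \left(-148\right) = -123 - -6660 = -123 + 6660 = 6537$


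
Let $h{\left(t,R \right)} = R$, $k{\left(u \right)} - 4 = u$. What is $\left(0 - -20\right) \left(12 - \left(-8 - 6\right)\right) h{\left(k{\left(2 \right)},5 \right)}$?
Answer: $2600$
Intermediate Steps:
$k{\left(u \right)} = 4 + u$
$\left(0 - -20\right) \left(12 - \left(-8 - 6\right)\right) h{\left(k{\left(2 \right)},5 \right)} = \left(0 - -20\right) \left(12 - \left(-8 - 6\right)\right) 5 = \left(0 + 20\right) \left(12 - \left(-8 - 6\right)\right) 5 = 20 \left(12 - -14\right) 5 = 20 \left(12 + 14\right) 5 = 20 \cdot 26 \cdot 5 = 520 \cdot 5 = 2600$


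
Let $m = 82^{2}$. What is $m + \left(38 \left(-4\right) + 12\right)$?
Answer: $6584$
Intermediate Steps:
$m = 6724$
$m + \left(38 \left(-4\right) + 12\right) = 6724 + \left(38 \left(-4\right) + 12\right) = 6724 + \left(-152 + 12\right) = 6724 - 140 = 6584$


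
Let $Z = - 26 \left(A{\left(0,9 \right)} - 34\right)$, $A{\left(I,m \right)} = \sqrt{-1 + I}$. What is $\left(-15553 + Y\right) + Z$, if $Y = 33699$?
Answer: $19030 - 26 i \approx 19030.0 - 26.0 i$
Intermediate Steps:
$Z = 884 - 26 i$ ($Z = - 26 \left(\sqrt{-1 + 0} - 34\right) = - 26 \left(\sqrt{-1} - 34\right) = - 26 \left(i - 34\right) = - 26 \left(-34 + i\right) = 884 - 26 i \approx 884.0 - 26.0 i$)
$\left(-15553 + Y\right) + Z = \left(-15553 + 33699\right) + \left(884 - 26 i\right) = 18146 + \left(884 - 26 i\right) = 19030 - 26 i$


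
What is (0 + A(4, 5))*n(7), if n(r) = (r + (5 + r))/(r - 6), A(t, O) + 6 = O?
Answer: -19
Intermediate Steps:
A(t, O) = -6 + O
n(r) = (5 + 2*r)/(-6 + r)
(0 + A(4, 5))*n(7) = (0 + (-6 + 5))*((5 + 2*7)/(-6 + 7)) = (0 - 1)*((5 + 14)/1) = -19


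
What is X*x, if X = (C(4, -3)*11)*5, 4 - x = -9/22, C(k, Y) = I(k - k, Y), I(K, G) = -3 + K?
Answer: -1455/2 ≈ -727.50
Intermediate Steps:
C(k, Y) = -3 (C(k, Y) = -3 + (k - k) = -3 + 0 = -3)
x = 97/22 (x = 4 - (-9)/22 = 4 - 1*(-9/22) = 4 + 9/22 = 97/22 ≈ 4.4091)
X = -165 (X = -3*11*5 = -33*5 = -165)
X*x = -165*97/22 = -1455/2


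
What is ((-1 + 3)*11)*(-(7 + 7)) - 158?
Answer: -466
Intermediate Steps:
((-1 + 3)*11)*(-(7 + 7)) - 158 = (2*11)*(-1*14) - 158 = 22*(-14) - 158 = -308 - 158 = -466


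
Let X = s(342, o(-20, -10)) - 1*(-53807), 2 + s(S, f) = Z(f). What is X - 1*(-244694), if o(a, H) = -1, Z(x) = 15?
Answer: 298514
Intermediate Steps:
s(S, f) = 13 (s(S, f) = -2 + 15 = 13)
X = 53820 (X = 13 - 1*(-53807) = 13 + 53807 = 53820)
X - 1*(-244694) = 53820 - 1*(-244694) = 53820 + 244694 = 298514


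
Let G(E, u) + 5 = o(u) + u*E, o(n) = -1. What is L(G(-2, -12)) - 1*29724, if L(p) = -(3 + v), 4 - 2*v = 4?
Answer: -29727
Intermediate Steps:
v = 0 (v = 2 - 1/2*4 = 2 - 2 = 0)
G(E, u) = -6 + E*u (G(E, u) = -5 + (-1 + u*E) = -5 + (-1 + E*u) = -6 + E*u)
L(p) = -3 (L(p) = -(3 + 0) = -1*3 = -3)
L(G(-2, -12)) - 1*29724 = -3 - 1*29724 = -3 - 29724 = -29727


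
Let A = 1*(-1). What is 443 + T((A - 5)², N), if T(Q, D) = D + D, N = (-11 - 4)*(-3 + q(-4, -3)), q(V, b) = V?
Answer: 653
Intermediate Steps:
A = -1
N = 105 (N = (-11 - 4)*(-3 - 4) = -15*(-7) = 105)
T(Q, D) = 2*D
443 + T((A - 5)², N) = 443 + 2*105 = 443 + 210 = 653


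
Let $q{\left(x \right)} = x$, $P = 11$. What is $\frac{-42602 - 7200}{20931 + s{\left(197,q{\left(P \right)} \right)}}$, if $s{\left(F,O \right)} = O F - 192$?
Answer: $- \frac{24901}{11453} \approx -2.1742$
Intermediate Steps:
$s{\left(F,O \right)} = -192 + F O$ ($s{\left(F,O \right)} = F O - 192 = -192 + F O$)
$\frac{-42602 - 7200}{20931 + s{\left(197,q{\left(P \right)} \right)}} = \frac{-42602 - 7200}{20931 + \left(-192 + 197 \cdot 11\right)} = - \frac{49802}{20931 + \left(-192 + 2167\right)} = - \frac{49802}{20931 + 1975} = - \frac{49802}{22906} = \left(-49802\right) \frac{1}{22906} = - \frac{24901}{11453}$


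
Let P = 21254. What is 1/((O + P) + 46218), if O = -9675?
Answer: 1/57797 ≈ 1.7302e-5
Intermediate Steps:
1/((O + P) + 46218) = 1/((-9675 + 21254) + 46218) = 1/(11579 + 46218) = 1/57797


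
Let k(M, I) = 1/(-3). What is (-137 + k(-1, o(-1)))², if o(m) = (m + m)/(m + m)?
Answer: 169744/9 ≈ 18860.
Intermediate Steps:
o(m) = 1 (o(m) = (2*m)/((2*m)) = (2*m)*(1/(2*m)) = 1)
k(M, I) = -⅓
(-137 + k(-1, o(-1)))² = (-137 - ⅓)² = (-412/3)² = 169744/9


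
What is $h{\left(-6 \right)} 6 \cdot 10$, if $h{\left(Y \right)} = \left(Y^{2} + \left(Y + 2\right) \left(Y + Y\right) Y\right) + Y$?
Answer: $-15480$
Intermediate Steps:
$h{\left(Y \right)} = Y + Y^{2} + 2 Y^{2} \left(2 + Y\right)$ ($h{\left(Y \right)} = \left(Y^{2} + \left(2 + Y\right) 2 Y Y\right) + Y = \left(Y^{2} + 2 Y \left(2 + Y\right) Y\right) + Y = \left(Y^{2} + 2 Y^{2} \left(2 + Y\right)\right) + Y = Y + Y^{2} + 2 Y^{2} \left(2 + Y\right)$)
$h{\left(-6 \right)} 6 \cdot 10 = - 6 \left(1 + 2 \left(-6\right)^{2} + 5 \left(-6\right)\right) 6 \cdot 10 = - 6 \left(1 + 2 \cdot 36 - 30\right) 6 \cdot 10 = - 6 \left(1 + 72 - 30\right) 6 \cdot 10 = \left(-6\right) 43 \cdot 6 \cdot 10 = \left(-258\right) 6 \cdot 10 = \left(-1548\right) 10 = -15480$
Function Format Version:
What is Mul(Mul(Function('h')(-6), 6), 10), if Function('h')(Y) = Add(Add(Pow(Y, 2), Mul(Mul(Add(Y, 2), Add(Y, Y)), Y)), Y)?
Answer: -15480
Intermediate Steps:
Function('h')(Y) = Add(Y, Pow(Y, 2), Mul(2, Pow(Y, 2), Add(2, Y))) (Function('h')(Y) = Add(Add(Pow(Y, 2), Mul(Mul(Add(2, Y), Mul(2, Y)), Y)), Y) = Add(Add(Pow(Y, 2), Mul(Mul(2, Y, Add(2, Y)), Y)), Y) = Add(Add(Pow(Y, 2), Mul(2, Pow(Y, 2), Add(2, Y))), Y) = Add(Y, Pow(Y, 2), Mul(2, Pow(Y, 2), Add(2, Y))))
Mul(Mul(Function('h')(-6), 6), 10) = Mul(Mul(Mul(-6, Add(1, Mul(2, Pow(-6, 2)), Mul(5, -6))), 6), 10) = Mul(Mul(Mul(-6, Add(1, Mul(2, 36), -30)), 6), 10) = Mul(Mul(Mul(-6, Add(1, 72, -30)), 6), 10) = Mul(Mul(Mul(-6, 43), 6), 10) = Mul(Mul(-258, 6), 10) = Mul(-1548, 10) = -15480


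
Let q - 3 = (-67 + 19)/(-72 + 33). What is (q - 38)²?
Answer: 192721/169 ≈ 1140.4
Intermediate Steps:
q = 55/13 (q = 3 + (-67 + 19)/(-72 + 33) = 3 - 48/(-39) = 3 - 48*(-1/39) = 3 + 16/13 = 55/13 ≈ 4.2308)
(q - 38)² = (55/13 - 38)² = (-439/13)² = 192721/169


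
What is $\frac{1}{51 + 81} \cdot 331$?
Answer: $\frac{331}{132} \approx 2.5076$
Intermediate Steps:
$\frac{1}{51 + 81} \cdot 331 = \frac{1}{132} \cdot 331 = \frac{331}{132}$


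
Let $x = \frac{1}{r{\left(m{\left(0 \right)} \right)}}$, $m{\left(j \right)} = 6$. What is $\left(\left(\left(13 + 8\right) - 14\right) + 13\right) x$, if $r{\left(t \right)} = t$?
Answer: $\frac{10}{3} \approx 3.3333$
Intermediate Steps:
$x = \frac{1}{6} \approx 0.16667$
$\left(\left(\left(13 + 8\right) - 14\right) + 13\right) x = \left(\left(\left(13 + 8\right) - 14\right) + 13\right) \frac{1}{6} = \left(\left(21 - 14\right) + 13\right) \frac{1}{6} = \left(7 + 13\right) \frac{1}{6} = 20 \cdot \frac{1}{6} = \frac{10}{3}$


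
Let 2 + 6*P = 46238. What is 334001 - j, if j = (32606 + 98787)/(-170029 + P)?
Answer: 54216175716/162323 ≈ 3.3400e+5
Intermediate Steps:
P = 7706 (P = -1/3 + (1/6)*46238 = -1/3 + 23119/3 = 7706)
j = -131393/162323 (j = (32606 + 98787)/(-170029 + 7706) = 131393/(-162323) = 131393*(-1/162323) = -131393/162323 ≈ -0.80945)
334001 - j = 334001 - 1*(-131393/162323) = 334001 + 131393/162323 = 54216175716/162323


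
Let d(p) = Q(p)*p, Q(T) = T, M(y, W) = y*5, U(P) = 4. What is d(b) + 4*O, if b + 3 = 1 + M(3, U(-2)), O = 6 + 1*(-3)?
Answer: 181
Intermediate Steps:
M(y, W) = 5*y
O = 3 (O = 6 - 3 = 3)
b = 13 (b = -3 + (1 + 5*3) = -3 + (1 + 15) = -3 + 16 = 13)
d(p) = p² (d(p) = p*p = p²)
d(b) + 4*O = 13² + 4*3 = 169 + 12 = 181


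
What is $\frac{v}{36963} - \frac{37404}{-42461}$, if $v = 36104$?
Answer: $\frac{2915575996}{1569485943} \approx 1.8577$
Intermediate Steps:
$\frac{v}{36963} - \frac{37404}{-42461} = \frac{36104}{36963} - \frac{37404}{-42461} = 36104 \cdot \frac{1}{36963} - - \frac{37404}{42461} = \frac{36104}{36963} + \frac{37404}{42461} = \frac{2915575996}{1569485943}$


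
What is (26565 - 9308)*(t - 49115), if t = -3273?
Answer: -904059716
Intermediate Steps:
(26565 - 9308)*(t - 49115) = (26565 - 9308)*(-3273 - 49115) = 17257*(-52388) = -904059716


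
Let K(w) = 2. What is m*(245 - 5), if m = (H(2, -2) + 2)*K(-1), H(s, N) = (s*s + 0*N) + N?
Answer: 1920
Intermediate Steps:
H(s, N) = N + s² (H(s, N) = (s² + 0) + N = s² + N = N + s²)
m = 8 (m = ((-2 + 2²) + 2)*2 = ((-2 + 4) + 2)*2 = (2 + 2)*2 = 4*2 = 8)
m*(245 - 5) = 8*(245 - 5) = 8*240 = 1920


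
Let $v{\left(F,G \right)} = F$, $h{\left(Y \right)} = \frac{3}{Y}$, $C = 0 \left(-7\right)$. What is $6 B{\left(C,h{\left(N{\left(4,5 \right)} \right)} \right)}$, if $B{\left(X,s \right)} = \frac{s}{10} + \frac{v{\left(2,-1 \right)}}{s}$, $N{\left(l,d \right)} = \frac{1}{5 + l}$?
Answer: $\frac{749}{45} \approx 16.644$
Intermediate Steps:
$C = 0$
$B{\left(X,s \right)} = \frac{2}{s} + \frac{s}{10}$ ($B{\left(X,s \right)} = \frac{s}{10} + \frac{2}{s} = \frac{2}{s} + \frac{s}{10}$)
$6 B{\left(C,h{\left(N{\left(4,5 \right)} \right)} \right)} = 6 \left(\frac{2}{3 \frac{1}{\frac{1}{5 + 4}}} + \frac{3 \frac{1}{\frac{1}{5 + 4}}}{10}\right) = 6 \left(\frac{2}{3 \frac{1}{\frac{1}{9}}} + \frac{3 \frac{1}{\frac{1}{9}}}{10}\right) = 6 \left(\frac{2}{3 \cdot 9} + \frac{3 \cdot 9}{10}\right) = 6 \left(\frac{2}{27} + \frac{1}{10} \cdot 27\right) = 6 \left(2 \cdot \frac{1}{27} + \frac{27}{10}\right) = 6 \left(\frac{2}{27} + \frac{27}{10}\right) = 6 \cdot \frac{749}{270} = \frac{749}{45}$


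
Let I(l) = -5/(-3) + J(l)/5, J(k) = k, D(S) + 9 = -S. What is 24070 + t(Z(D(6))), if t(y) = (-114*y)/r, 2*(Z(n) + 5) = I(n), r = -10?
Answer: 120027/5 ≈ 24005.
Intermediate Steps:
D(S) = -9 - S
I(l) = 5/3 + l/5 (I(l) = -5/(-3) + l/5 = -5*(-⅓) + l*(⅕) = 5/3 + l/5)
Z(n) = -25/6 + n/10 (Z(n) = -5 + (5/3 + n/5)/2 = -5 + (⅚ + n/10) = -25/6 + n/10)
t(y) = 57*y/5 (t(y) = -114*y/(-10) = -114*y*(-⅒) = 57*y/5)
24070 + t(Z(D(6))) = 24070 + 57*(-25/6 + (-9 - 1*6)/10)/5 = 24070 + 57*(-25/6 + (-9 - 6)/10)/5 = 24070 + 57*(-25/6 + (⅒)*(-15))/5 = 24070 + 57*(-25/6 - 3/2)/5 = 24070 + (57/5)*(-17/3) = 24070 - 323/5 = 120027/5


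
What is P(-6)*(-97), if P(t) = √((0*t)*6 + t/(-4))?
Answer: -97*√6/2 ≈ -118.80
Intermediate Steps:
P(t) = √(-t)/2 (P(t) = √(0*6 + t*(-¼)) = √(0 - t/4) = √(-t/4) = √(-t)/2)
P(-6)*(-97) = (√(-1*(-6))/2)*(-97) = (√6/2)*(-97) = -97*√6/2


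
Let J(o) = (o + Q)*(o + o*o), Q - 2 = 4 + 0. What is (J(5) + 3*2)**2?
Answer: 112896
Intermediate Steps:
Q = 6 (Q = 2 + (4 + 0) = 2 + 4 = 6)
J(o) = (6 + o)*(o + o**2) (J(o) = (o + 6)*(o + o*o) = (6 + o)*(o + o**2))
(J(5) + 3*2)**2 = (5*(6 + 5**2 + 7*5) + 3*2)**2 = (5*(6 + 25 + 35) + 6)**2 = (5*66 + 6)**2 = (330 + 6)**2 = 336**2 = 112896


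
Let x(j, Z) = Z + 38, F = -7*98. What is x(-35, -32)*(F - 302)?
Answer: -5928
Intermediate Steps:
F = -686
x(j, Z) = 38 + Z
x(-35, -32)*(F - 302) = (38 - 32)*(-686 - 302) = 6*(-988) = -5928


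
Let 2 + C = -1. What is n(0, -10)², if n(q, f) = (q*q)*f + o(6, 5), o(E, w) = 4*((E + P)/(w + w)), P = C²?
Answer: 36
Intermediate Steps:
C = -3 (C = -2 - 1 = -3)
P = 9 (P = (-3)² = 9)
o(E, w) = 2*(9 + E)/w (o(E, w) = 4*((E + 9)/(w + w)) = 4*((9 + E)/((2*w))) = 4*((9 + E)*(1/(2*w))) = 4*((9 + E)/(2*w)) = 2*(9 + E)/w)
n(q, f) = 6 + f*q² (n(q, f) = (q*q)*f + 2*(9 + 6)/5 = q²*f + 2*(⅕)*15 = f*q² + 6 = 6 + f*q²)
n(0, -10)² = (6 - 10*0²)² = (6 - 10*0)² = (6 + 0)² = 6² = 36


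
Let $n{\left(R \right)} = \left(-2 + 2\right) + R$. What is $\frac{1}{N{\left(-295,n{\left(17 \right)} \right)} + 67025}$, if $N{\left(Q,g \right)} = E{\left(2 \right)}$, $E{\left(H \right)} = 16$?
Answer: $\frac{1}{67041} \approx 1.4916 \cdot 10^{-5}$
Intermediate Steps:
$n{\left(R \right)} = R$ ($n{\left(R \right)} = 0 + R = R$)
$N{\left(Q,g \right)} = 16$
$\frac{1}{N{\left(-295,n{\left(17 \right)} \right)} + 67025} = \frac{1}{16 + 67025} = \frac{1}{67041}$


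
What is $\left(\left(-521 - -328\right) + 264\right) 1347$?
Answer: $95637$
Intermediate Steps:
$\left(\left(-521 - -328\right) + 264\right) 1347 = \left(\left(-521 + 328\right) + 264\right) 1347 = \left(-193 + 264\right) 1347 = 71 \cdot 1347 = 95637$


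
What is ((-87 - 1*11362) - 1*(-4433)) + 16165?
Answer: 9149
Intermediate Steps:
((-87 - 1*11362) - 1*(-4433)) + 16165 = ((-87 - 11362) + 4433) + 16165 = (-11449 + 4433) + 16165 = -7016 + 16165 = 9149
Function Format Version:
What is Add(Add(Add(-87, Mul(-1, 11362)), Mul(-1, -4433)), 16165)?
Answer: 9149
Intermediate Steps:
Add(Add(Add(-87, Mul(-1, 11362)), Mul(-1, -4433)), 16165) = Add(Add(Add(-87, -11362), 4433), 16165) = Add(Add(-11449, 4433), 16165) = Add(-7016, 16165) = 9149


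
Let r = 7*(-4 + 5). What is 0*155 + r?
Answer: 7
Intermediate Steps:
r = 7 (r = 7*1 = 7)
0*155 + r = 0*155 + 7 = 0 + 7 = 7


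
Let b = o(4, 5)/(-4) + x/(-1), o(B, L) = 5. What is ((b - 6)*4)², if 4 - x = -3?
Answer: 3249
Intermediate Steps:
x = 7 (x = 4 - 1*(-3) = 4 + 3 = 7)
b = -33/4 (b = 5/(-4) + 7/(-1) = 5*(-¼) + 7*(-1) = -5/4 - 7 = -33/4 ≈ -8.2500)
((b - 6)*4)² = ((-33/4 - 6)*4)² = (-57/4*4)² = (-57)² = 3249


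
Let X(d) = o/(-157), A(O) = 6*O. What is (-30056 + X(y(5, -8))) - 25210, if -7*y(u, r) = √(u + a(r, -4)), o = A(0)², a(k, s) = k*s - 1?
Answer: -55266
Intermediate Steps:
a(k, s) = -1 + k*s
o = 0 (o = (6*0)² = 0² = 0)
y(u, r) = -√(-1 + u - 4*r)/7 (y(u, r) = -√(u + (-1 + r*(-4)))/7 = -√(u + (-1 - 4*r))/7 = -√(-1 + u - 4*r)/7)
X(d) = 0 (X(d) = 0/(-157) = 0*(-1/157) = 0)
(-30056 + X(y(5, -8))) - 25210 = (-30056 + 0) - 25210 = -30056 - 25210 = -55266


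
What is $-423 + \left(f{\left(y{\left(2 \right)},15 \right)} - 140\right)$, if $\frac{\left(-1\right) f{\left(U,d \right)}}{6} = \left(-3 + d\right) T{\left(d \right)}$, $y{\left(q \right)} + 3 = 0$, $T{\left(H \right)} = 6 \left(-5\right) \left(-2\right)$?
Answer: $-4883$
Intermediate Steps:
$T{\left(H \right)} = 60$ ($T{\left(H \right)} = \left(-30\right) \left(-2\right) = 60$)
$y{\left(q \right)} = -3$ ($y{\left(q \right)} = -3 + 0 = -3$)
$f{\left(U,d \right)} = 1080 - 360 d$ ($f{\left(U,d \right)} = - 6 \left(-3 + d\right) 60 = - 6 \left(-180 + 60 d\right) = 1080 - 360 d$)
$-423 + \left(f{\left(y{\left(2 \right)},15 \right)} - 140\right) = -423 + \left(\left(1080 - 5400\right) - 140\right) = -423 - 4460 = -4883$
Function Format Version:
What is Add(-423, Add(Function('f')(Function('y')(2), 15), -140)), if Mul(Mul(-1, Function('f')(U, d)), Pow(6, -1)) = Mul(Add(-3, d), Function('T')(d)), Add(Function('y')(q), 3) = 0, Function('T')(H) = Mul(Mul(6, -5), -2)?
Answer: -4883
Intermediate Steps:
Function('T')(H) = 60 (Function('T')(H) = Mul(-30, -2) = 60)
Function('y')(q) = -3 (Function('y')(q) = Add(-3, 0) = -3)
Function('f')(U, d) = Add(1080, Mul(-360, d)) (Function('f')(U, d) = Mul(-6, Mul(Add(-3, d), 60)) = Mul(-6, Add(-180, Mul(60, d))) = Add(1080, Mul(-360, d)))
Add(-423, Add(Function('f')(Function('y')(2), 15), -140)) = Add(-423, Add(Add(1080, Mul(-360, 15)), -140)) = Add(-423, Add(Add(1080, -5400), -140)) = Add(-423, Add(-4320, -140)) = Add(-423, -4460) = -4883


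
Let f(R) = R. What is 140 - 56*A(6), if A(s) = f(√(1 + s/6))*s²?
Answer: 140 - 2016*√2 ≈ -2711.1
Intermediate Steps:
A(s) = s²*√(1 + s/6) (A(s) = √(1 + s/6)*s² = s²*√(1 + s/6))
140 - 56*A(6) = 140 - 28*6²*√(36 + 6*6)/3 = 140 - 28*36*√(36 + 36)/3 = 140 - 28*36*√72/3 = 140 - 28*36*6*√2/3 = 140 - 2016*√2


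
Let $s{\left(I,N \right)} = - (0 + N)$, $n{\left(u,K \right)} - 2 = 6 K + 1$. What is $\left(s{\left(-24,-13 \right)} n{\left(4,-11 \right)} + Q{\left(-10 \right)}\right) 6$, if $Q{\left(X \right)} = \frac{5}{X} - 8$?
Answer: $-4965$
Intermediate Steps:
$Q{\left(X \right)} = -8 + \frac{5}{X}$
$n{\left(u,K \right)} = 3 + 6 K$ ($n{\left(u,K \right)} = 2 + \left(6 K + 1\right) = 2 + \left(1 + 6 K\right) = 3 + 6 K$)
$s{\left(I,N \right)} = - N$
$\left(s{\left(-24,-13 \right)} n{\left(4,-11 \right)} + Q{\left(-10 \right)}\right) 6 = \left(\left(-1\right) \left(-13\right) \left(3 + 6 \left(-11\right)\right) - \left(8 - \frac{5}{-10}\right)\right) 6 = \left(13 \left(3 - 66\right) + \left(-8 + 5 \left(- \frac{1}{10}\right)\right)\right) 6 = \left(13 \left(-63\right) - \frac{17}{2}\right) 6 = \left(-819 - \frac{17}{2}\right) 6 = \left(- \frac{1655}{2}\right) 6 = -4965$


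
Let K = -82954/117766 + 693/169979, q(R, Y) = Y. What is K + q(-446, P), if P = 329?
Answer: 3285909954289/10008873457 ≈ 328.30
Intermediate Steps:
K = -7009413064/10008873457 (K = -82954*1/117766 + 693*(1/169979) = -41477/58883 + 693/169979 = -7009413064/10008873457 ≈ -0.70032)
K + q(-446, P) = -7009413064/10008873457 + 329 = 3285909954289/10008873457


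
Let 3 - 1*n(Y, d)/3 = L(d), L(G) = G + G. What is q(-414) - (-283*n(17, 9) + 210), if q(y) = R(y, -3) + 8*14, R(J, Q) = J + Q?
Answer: -13250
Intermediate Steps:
L(G) = 2*G
n(Y, d) = 9 - 6*d
q(y) = 109 + y (q(y) = (y - 3) + 8*14 = (-3 + y) + 112 = 109 + y)
q(-414) - (-283*n(17, 9) + 210) = (109 - 414) - (-283*(9 - 6*9) + 210) = -305 - (-283*(9 - 54) + 210) = -305 - (-283*(-45) + 210) = -305 - (12735 + 210) = -305 - 1*12945 = -305 - 12945 = -13250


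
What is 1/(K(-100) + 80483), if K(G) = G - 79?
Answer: 1/80304 ≈ 1.2453e-5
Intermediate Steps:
K(G) = -79 + G
1/(K(-100) + 80483) = 1/((-79 - 100) + 80483) = 1/(-179 + 80483) = 1/80304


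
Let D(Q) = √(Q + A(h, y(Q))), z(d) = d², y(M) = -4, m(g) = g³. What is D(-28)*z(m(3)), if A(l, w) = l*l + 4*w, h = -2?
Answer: 1458*I*√10 ≈ 4610.6*I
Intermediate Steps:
A(l, w) = l² + 4*w
D(Q) = √(-12 + Q) (D(Q) = √(Q + ((-2)² + 4*(-4))) = √(Q + (4 - 16)) = √(Q - 12) = √(-12 + Q))
D(-28)*z(m(3)) = √(-12 - 28)*(3³)² = √(-40)*27² = (2*I*√10)*729 = 1458*I*√10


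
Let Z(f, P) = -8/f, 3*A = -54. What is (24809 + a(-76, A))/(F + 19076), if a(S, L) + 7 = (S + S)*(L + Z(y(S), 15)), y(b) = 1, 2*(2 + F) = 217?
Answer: 57508/38365 ≈ 1.4990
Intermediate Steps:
F = 213/2 (F = -2 + (½)*217 = -2 + 217/2 = 213/2 ≈ 106.50)
A = -18 (A = (⅓)*(-54) = -18)
a(S, L) = -7 + 2*S*(-8 + L) (a(S, L) = -7 + (S + S)*(L - 8/1) = -7 + (2*S)*(L - 8*1) = -7 + (2*S)*(L - 8) = -7 + (2*S)*(-8 + L) = -7 + 2*S*(-8 + L))
(24809 + a(-76, A))/(F + 19076) = (24809 + (-7 - 16*(-76) + 2*(-18)*(-76)))/(213/2 + 19076) = (24809 + (-7 + 1216 + 2736))/(38365/2) = (24809 + 3945)*(2/38365) = 28754*(2/38365) = 57508/38365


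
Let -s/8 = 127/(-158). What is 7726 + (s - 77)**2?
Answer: 79298591/6241 ≈ 12706.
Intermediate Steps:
s = 508/79 (s = -1016/(-158) = -1016*(-1)/158 = -8*(-127/158) = 508/79 ≈ 6.4304)
7726 + (s - 77)**2 = 7726 + (508/79 - 77)**2 = 7726 + (-5575/79)**2 = 7726 + 31080625/6241 = 79298591/6241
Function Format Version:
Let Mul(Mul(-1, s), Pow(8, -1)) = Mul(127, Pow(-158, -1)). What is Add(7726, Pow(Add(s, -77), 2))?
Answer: Rational(79298591, 6241) ≈ 12706.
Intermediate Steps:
s = Rational(508, 79) (s = Mul(-8, Mul(127, Pow(-158, -1))) = Mul(-8, Mul(127, Rational(-1, 158))) = Mul(-8, Rational(-127, 158)) = Rational(508, 79) ≈ 6.4304)
Add(7726, Pow(Add(s, -77), 2)) = Add(7726, Pow(Add(Rational(508, 79), -77), 2)) = Add(7726, Pow(Rational(-5575, 79), 2)) = Add(7726, Rational(31080625, 6241)) = Rational(79298591, 6241)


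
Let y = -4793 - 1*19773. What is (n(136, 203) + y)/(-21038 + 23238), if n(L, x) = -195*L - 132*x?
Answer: -38941/1100 ≈ -35.401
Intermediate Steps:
y = -24566 (y = -4793 - 19773 = -24566)
(n(136, 203) + y)/(-21038 + 23238) = ((-195*136 - 132*203) - 24566)/(-21038 + 23238) = ((-26520 - 26796) - 24566)/2200 = (-53316 - 24566)*(1/2200) = -77882*1/2200 = -38941/1100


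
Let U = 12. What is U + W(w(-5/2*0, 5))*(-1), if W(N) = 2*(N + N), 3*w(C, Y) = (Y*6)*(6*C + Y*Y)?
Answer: -988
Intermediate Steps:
w(C, Y) = 2*Y*(Y**2 + 6*C) (w(C, Y) = ((Y*6)*(6*C + Y*Y))/3 = ((6*Y)*(6*C + Y**2))/3 = ((6*Y)*(Y**2 + 6*C))/3 = (6*Y*(Y**2 + 6*C))/3 = 2*Y*(Y**2 + 6*C))
W(N) = 4*N (W(N) = 2*(2*N) = 4*N)
U + W(w(-5/2*0, 5))*(-1) = 12 + (4*(2*5*(5**2 + 6*(-5/2*0))))*(-1) = 12 + (4*(2*5*(25 + 6*(-5*1/2*0))))*(-1) = 12 + (4*(2*5*(25 + 6*(-5/2*0))))*(-1) = 12 + (4*(2*5*(25 + 6*0)))*(-1) = 12 + (4*(2*5*(25 + 0)))*(-1) = 12 + (4*(2*5*25))*(-1) = 12 + (4*250)*(-1) = 12 + 1000*(-1) = 12 - 1000 = -988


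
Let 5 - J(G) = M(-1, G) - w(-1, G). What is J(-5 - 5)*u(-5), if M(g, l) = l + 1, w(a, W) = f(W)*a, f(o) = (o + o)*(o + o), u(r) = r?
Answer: 1930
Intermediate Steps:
f(o) = 4*o² (f(o) = (2*o)*(2*o) = 4*o²)
w(a, W) = 4*a*W² (w(a, W) = (4*W²)*a = 4*a*W²)
M(g, l) = 1 + l
J(G) = 4 - G - 4*G² (J(G) = 5 - ((1 + G) - 4*(-1)*G²) = 5 - ((1 + G) - (-4)*G²) = 5 - ((1 + G) + 4*G²) = 5 - (1 + G + 4*G²) = 5 + (-1 - G - 4*G²) = 4 - G - 4*G²)
J(-5 - 5)*u(-5) = (4 - (-5 - 5) - 4*(-5 - 5)²)*(-5) = (4 - 1*(-10) - 4*(-10)²)*(-5) = (4 + 10 - 4*100)*(-5) = (4 + 10 - 400)*(-5) = -386*(-5) = 1930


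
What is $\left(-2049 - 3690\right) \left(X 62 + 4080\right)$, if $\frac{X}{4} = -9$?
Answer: $-10605672$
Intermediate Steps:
$X = -36$ ($X = 4 \left(-9\right) = -36$)
$\left(-2049 - 3690\right) \left(X 62 + 4080\right) = \left(-2049 - 3690\right) \left(\left(-36\right) 62 + 4080\right) = - 5739 \left(-2232 + 4080\right) = \left(-5739\right) 1848 = -10605672$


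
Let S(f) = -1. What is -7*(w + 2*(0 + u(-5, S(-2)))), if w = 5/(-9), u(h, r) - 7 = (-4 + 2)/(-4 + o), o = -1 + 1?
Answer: -910/9 ≈ -101.11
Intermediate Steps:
o = 0
u(h, r) = 15/2 (u(h, r) = 7 + (-4 + 2)/(-4 + 0) = 7 - 2/(-4) = 7 - 2*(-1/4) = 7 + 1/2 = 15/2)
w = -5/9 (w = 5*(-1/9) = -5/9 ≈ -0.55556)
-7*(w + 2*(0 + u(-5, S(-2)))) = -7*(-5/9 + 2*(0 + 15/2)) = -7*(-5/9 + 2*(15/2)) = -7*(-5/9 + 15) = -7*130/9 = -910/9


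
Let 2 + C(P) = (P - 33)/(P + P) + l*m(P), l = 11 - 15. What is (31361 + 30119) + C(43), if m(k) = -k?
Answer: 2650955/43 ≈ 61650.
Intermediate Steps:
l = -4
C(P) = -2 + 4*P + (-33 + P)/(2*P) (C(P) = -2 + ((P - 33)/(P + P) - (-4)*P) = -2 + ((-33 + P)/((2*P)) + 4*P) = -2 + ((-33 + P)*(1/(2*P)) + 4*P) = -2 + ((-33 + P)/(2*P) + 4*P) = -2 + (4*P + (-33 + P)/(2*P)) = -2 + 4*P + (-33 + P)/(2*P))
(31361 + 30119) + C(43) = (31361 + 30119) + (½)*(-33 + 43*(-3 + 8*43))/43 = 61480 + (½)*(1/43)*(-33 + 43*(-3 + 344)) = 61480 + (½)*(1/43)*(-33 + 43*341) = 61480 + (½)*(1/43)*(-33 + 14663) = 61480 + (½)*(1/43)*14630 = 61480 + 7315/43 = 2650955/43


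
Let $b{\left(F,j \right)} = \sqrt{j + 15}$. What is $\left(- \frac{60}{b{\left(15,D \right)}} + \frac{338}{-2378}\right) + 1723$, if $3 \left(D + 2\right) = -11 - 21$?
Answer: $\frac{2048478}{1189} - \frac{60 \sqrt{21}}{7} \approx 1683.6$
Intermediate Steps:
$D = - \frac{38}{3}$ ($D = -2 + \frac{-11 - 21}{3} = -2 + \frac{1}{3} \left(-32\right) = -2 - \frac{32}{3} = - \frac{38}{3} \approx -12.667$)
$b{\left(F,j \right)} = \sqrt{15 + j}$
$\left(- \frac{60}{b{\left(15,D \right)}} + \frac{338}{-2378}\right) + 1723 = \left(- \frac{60}{\sqrt{15 - \frac{38}{3}}} + \frac{338}{-2378}\right) + 1723 = \left(- \frac{60}{\sqrt{\frac{7}{3}}} + 338 \left(- \frac{1}{2378}\right)\right) + 1723 = \left(- \frac{60}{\frac{1}{3} \sqrt{21}} - \frac{169}{1189}\right) + 1723 = \left(- 60 \frac{\sqrt{21}}{7} - \frac{169}{1189}\right) + 1723 = \left(- \frac{60 \sqrt{21}}{7} - \frac{169}{1189}\right) + 1723 = \left(- \frac{169}{1189} - \frac{60 \sqrt{21}}{7}\right) + 1723 = \frac{2048478}{1189} - \frac{60 \sqrt{21}}{7}$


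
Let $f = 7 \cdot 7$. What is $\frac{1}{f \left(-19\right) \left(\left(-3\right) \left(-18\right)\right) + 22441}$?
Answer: $- \frac{1}{27833} \approx -3.5929 \cdot 10^{-5}$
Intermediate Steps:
$f = 49$
$\frac{1}{f \left(-19\right) \left(\left(-3\right) \left(-18\right)\right) + 22441} = \frac{1}{49 \left(-19\right) \left(\left(-3\right) \left(-18\right)\right) + 22441} = \frac{1}{\left(-931\right) 54 + 22441} = \frac{1}{-50274 + 22441} = \frac{1}{-27833} = - \frac{1}{27833}$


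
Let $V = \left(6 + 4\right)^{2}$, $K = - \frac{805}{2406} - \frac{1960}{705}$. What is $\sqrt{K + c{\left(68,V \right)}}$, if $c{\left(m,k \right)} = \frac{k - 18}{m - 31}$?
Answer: $\frac{i \sqrt{15729369554886}}{4184034} \approx 0.9479 i$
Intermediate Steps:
$K = - \frac{352219}{113082}$ ($K = \left(-805\right) \frac{1}{2406} - \frac{392}{141} = - \frac{805}{2406} - \frac{392}{141} = - \frac{352219}{113082} \approx -3.1147$)
$V = 100$ ($V = 10^{2} = 100$)
$c{\left(m,k \right)} = \frac{-18 + k}{-31 + m}$
$\sqrt{K + c{\left(68,V \right)}} = \sqrt{- \frac{352219}{113082} + \frac{-18 + 100}{-31 + 68}} = \sqrt{- \frac{352219}{113082} + \frac{1}{37} \cdot 82} = \sqrt{- \frac{352219}{113082} + \frac{82}{37}} = \sqrt{- \frac{3759379}{4184034}} = \frac{i \sqrt{15729369554886}}{4184034}$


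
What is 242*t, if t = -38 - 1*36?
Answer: -17908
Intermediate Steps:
t = -74 (t = -38 - 36 = -74)
242*t = 242*(-74) = -17908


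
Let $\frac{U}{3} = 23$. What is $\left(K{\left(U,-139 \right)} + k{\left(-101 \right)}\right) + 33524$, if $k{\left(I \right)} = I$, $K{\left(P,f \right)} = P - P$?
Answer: $33423$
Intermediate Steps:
$U = 69$ ($U = 3 \cdot 23 = 69$)
$K{\left(P,f \right)} = 0$
$\left(K{\left(U,-139 \right)} + k{\left(-101 \right)}\right) + 33524 = \left(0 - 101\right) + 33524 = -101 + 33524 = 33423$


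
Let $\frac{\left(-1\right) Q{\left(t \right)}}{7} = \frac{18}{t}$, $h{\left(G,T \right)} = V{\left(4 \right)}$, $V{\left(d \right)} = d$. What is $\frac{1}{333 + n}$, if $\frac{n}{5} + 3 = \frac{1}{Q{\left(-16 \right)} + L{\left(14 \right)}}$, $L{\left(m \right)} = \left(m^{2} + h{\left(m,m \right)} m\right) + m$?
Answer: $\frac{2191}{696778} \approx 0.0031445$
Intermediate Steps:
$h{\left(G,T \right)} = 4$
$Q{\left(t \right)} = - \frac{126}{t}$ ($Q{\left(t \right)} = - 7 \frac{18}{t} = - \frac{126}{t}$)
$L{\left(m \right)} = m^{2} + 5 m$ ($L{\left(m \right)} = \left(m^{2} + 4 m\right) + m = m^{2} + 5 m$)
$n = - \frac{32825}{2191}$ ($n = -15 + \frac{5}{- \frac{126}{-16} + 14 \left(5 + 14\right)} = -15 + \frac{5}{\left(-126\right) \left(- \frac{1}{16}\right) + 14 \cdot 19} = -15 + \frac{5}{\frac{63}{8} + 266} = -15 + \frac{5}{\frac{2191}{8}} = -15 + 5 \cdot \frac{8}{2191} = -15 + \frac{40}{2191} = - \frac{32825}{2191} \approx -14.982$)
$\frac{1}{333 + n} = \frac{1}{333 - \frac{32825}{2191}} = \frac{1}{\frac{696778}{2191}} = \frac{2191}{696778}$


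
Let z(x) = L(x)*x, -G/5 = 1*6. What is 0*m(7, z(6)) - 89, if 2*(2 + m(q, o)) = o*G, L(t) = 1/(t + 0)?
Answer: -89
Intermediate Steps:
L(t) = 1/t
G = -30 (G = -5*6 = -30)
z(x) = 1 (z(x) = x/x = 1)
m(q, o) = -2 - 15*o (m(q, o) = -2 + (o*(-30))/2 = -2 + (-30*o)/2 = -2 - 15*o)
0*m(7, z(6)) - 89 = 0*(-2 - 15*1) - 89 = 0*(-2 - 15) - 89 = 0*(-17) - 89 = 0 - 89 = -89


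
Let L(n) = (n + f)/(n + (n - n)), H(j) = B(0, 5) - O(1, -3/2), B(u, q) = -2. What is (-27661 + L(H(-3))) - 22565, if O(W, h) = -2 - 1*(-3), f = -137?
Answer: -150538/3 ≈ -50179.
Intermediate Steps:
O(W, h) = 1 (O(W, h) = -2 + 3 = 1)
H(j) = -3 (H(j) = -2 - 1*1 = -2 - 1 = -3)
L(n) = (-137 + n)/n (L(n) = (n - 137)/(n + (n - n)) = (-137 + n)/(n + 0) = (-137 + n)/n)
(-27661 + L(H(-3))) - 22565 = (-27661 + (-137 - 3)/(-3)) - 22565 = (-27661 - 1/3*(-140)) - 22565 = (-27661 + 140/3) - 22565 = -82843/3 - 22565 = -150538/3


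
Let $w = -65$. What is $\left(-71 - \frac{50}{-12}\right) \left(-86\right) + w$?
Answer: $\frac{17048}{3} \approx 5682.7$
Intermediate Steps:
$\left(-71 - \frac{50}{-12}\right) \left(-86\right) + w = \left(-71 - \frac{50}{-12}\right) \left(-86\right) - 65 = \left(-71 - 50 \left(- \frac{1}{12}\right)\right) \left(-86\right) - 65 = \left(-71 - - \frac{25}{6}\right) \left(-86\right) - 65 = \left(-71 + \frac{25}{6}\right) \left(-86\right) - 65 = \left(- \frac{401}{6}\right) \left(-86\right) - 65 = \frac{17243}{3} - 65 = \frac{17048}{3}$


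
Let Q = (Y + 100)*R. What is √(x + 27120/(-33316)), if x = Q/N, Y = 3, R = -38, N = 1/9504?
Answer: 2*I*√645138546344679/8329 ≈ 6099.1*I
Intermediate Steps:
N = 1/9504 ≈ 0.00010522
Q = -3914 (Q = (3 + 100)*(-38) = 103*(-38) = -3914)
x = -37198656 (x = -3914/1/9504 = -3914*9504 = -37198656)
√(x + 27120/(-33316)) = √(-37198656 + 27120/(-33316)) = √(-37198656 + 27120*(-1/33316)) = √(-37198656 - 6780/8329) = √(-309827612604/8329) = 2*I*√645138546344679/8329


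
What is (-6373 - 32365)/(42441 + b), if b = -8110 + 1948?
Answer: -38738/36279 ≈ -1.0678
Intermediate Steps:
b = -6162
(-6373 - 32365)/(42441 + b) = (-6373 - 32365)/(42441 - 6162) = -38738/36279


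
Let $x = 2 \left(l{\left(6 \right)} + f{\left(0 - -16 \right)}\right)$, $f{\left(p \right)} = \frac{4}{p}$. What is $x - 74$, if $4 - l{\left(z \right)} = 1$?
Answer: $- \frac{135}{2} \approx -67.5$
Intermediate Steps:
$l{\left(z \right)} = 3$ ($l{\left(z \right)} = 4 - 1 = 3$)
$x = \frac{13}{2}$ ($x = 2 \left(3 + \frac{4}{0 - -16}\right) = 2 \left(3 + \frac{4}{0 + 16}\right) = 2 \left(3 + \frac{4}{16}\right) = 2 \left(3 + 4 \cdot \frac{1}{16}\right) = 2 \left(3 + \frac{1}{4}\right) = 2 \cdot \frac{13}{4} = \frac{13}{2} \approx 6.5$)
$x - 74 = \frac{13}{2} - 74 = - \frac{135}{2}$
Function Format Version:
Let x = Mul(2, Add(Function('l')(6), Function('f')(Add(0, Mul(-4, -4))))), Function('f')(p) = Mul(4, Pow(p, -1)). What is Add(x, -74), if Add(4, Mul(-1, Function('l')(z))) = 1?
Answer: Rational(-135, 2) ≈ -67.500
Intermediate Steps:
Function('l')(z) = 3 (Function('l')(z) = Add(4, Mul(-1, 1)) = Add(4, -1) = 3)
x = Rational(13, 2) (x = Mul(2, Add(3, Mul(4, Pow(Add(0, Mul(-4, -4)), -1)))) = Mul(2, Add(3, Mul(4, Pow(Add(0, 16), -1)))) = Mul(2, Add(3, Mul(4, Pow(16, -1)))) = Mul(2, Add(3, Mul(4, Rational(1, 16)))) = Mul(2, Add(3, Rational(1, 4))) = Mul(2, Rational(13, 4)) = Rational(13, 2) ≈ 6.5000)
Add(x, -74) = Add(Rational(13, 2), -74) = Rational(-135, 2)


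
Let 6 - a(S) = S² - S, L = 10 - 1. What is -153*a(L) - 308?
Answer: 9790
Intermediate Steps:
L = 9
a(S) = 6 + S - S² (a(S) = 6 - (S² - S) = 6 + (S - S²) = 6 + S - S²)
-153*a(L) - 308 = -153*(6 + 9 - 1*9²) - 308 = -153*(6 + 9 - 1*81) - 308 = -153*(6 + 9 - 81) - 308 = -153*(-66) - 308 = 10098 - 308 = 9790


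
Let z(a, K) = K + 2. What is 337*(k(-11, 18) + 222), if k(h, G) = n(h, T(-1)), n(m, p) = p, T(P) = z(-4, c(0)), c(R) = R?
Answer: 75488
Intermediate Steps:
z(a, K) = 2 + K
T(P) = 2 (T(P) = 2 + 0 = 2)
k(h, G) = 2
337*(k(-11, 18) + 222) = 337*(2 + 222) = 337*224 = 75488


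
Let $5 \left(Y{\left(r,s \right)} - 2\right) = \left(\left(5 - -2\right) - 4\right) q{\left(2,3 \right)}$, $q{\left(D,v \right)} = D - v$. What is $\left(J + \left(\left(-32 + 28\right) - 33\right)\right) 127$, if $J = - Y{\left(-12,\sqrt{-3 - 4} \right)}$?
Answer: $- \frac{24384}{5} \approx -4876.8$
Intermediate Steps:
$Y{\left(r,s \right)} = \frac{7}{5}$ ($Y{\left(r,s \right)} = 2 + \frac{\left(\left(5 - -2\right) - 4\right) \left(2 - 3\right)}{5} = 2 + \frac{\left(\left(5 + 2\right) - 4\right) \left(2 - 3\right)}{5} = 2 + \frac{\left(7 - 4\right) \left(-1\right)}{5} = 2 + \frac{3 \left(-1\right)}{5} = 2 + \frac{1}{5} \left(-3\right) = 2 - \frac{3}{5} = \frac{7}{5}$)
$J = - \frac{7}{5}$ ($J = \left(-1\right) \frac{7}{5} = - \frac{7}{5} \approx -1.4$)
$\left(J + \left(\left(-32 + 28\right) - 33\right)\right) 127 = \left(- \frac{7}{5} + \left(\left(-32 + 28\right) - 33\right)\right) 127 = \left(- \frac{7}{5} - 37\right) 127 = \left(- \frac{192}{5}\right) 127 = - \frac{24384}{5}$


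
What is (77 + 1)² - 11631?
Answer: -5547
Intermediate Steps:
(77 + 1)² - 11631 = 78² - 11631 = 6084 - 11631 = -5547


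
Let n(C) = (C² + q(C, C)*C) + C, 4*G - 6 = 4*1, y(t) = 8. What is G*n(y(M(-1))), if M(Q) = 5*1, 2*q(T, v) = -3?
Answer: 150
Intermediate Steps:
q(T, v) = -3/2 (q(T, v) = (½)*(-3) = -3/2)
M(Q) = 5
G = 5/2 (G = 3/2 + (4*1)/4 = 3/2 + (¼)*4 = 3/2 + 1 = 5/2 ≈ 2.5000)
n(C) = C² - C/2 (n(C) = (C² - 3*C/2) + C = C² - C/2)
G*n(y(M(-1))) = 5*(8*(-½ + 8))/2 = 5*(8*(15/2))/2 = (5/2)*60 = 150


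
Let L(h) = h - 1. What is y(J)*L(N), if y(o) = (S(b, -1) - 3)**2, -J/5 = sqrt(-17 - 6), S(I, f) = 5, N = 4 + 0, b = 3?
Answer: 12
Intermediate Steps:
N = 4
J = -5*I*sqrt(23) (J = -5*sqrt(-17 - 6) = -5*I*sqrt(23) ≈ -23.979*I)
L(h) = -1 + h
y(o) = 4 (y(o) = (5 - 3)**2 = 2**2 = 4)
y(J)*L(N) = 4*(-1 + 4) = 4*3 = 12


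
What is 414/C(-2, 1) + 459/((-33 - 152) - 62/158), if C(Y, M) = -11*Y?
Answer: 877617/53702 ≈ 16.342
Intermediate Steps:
C(Y, M) = -11*Y
414/C(-2, 1) + 459/((-33 - 152) - 62/158) = 414/((-11*(-2))) + 459/((-33 - 152) - 62/158) = 414/22 + 459/(-185 - 62*1/158) = 414*(1/22) + 459/(-185 - 31/79) = 207/11 + 459/(-14646/79) = 207/11 + 459*(-79/14646) = 207/11 - 12087/4882 = 877617/53702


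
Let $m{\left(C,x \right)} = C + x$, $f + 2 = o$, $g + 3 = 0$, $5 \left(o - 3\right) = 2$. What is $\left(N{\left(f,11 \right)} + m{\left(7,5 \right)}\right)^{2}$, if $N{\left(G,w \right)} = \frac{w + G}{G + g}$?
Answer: $\frac{289}{16} \approx 18.063$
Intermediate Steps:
$o = \frac{17}{5}$ ($o = 3 + \frac{1}{5} \cdot 2 = 3 + \frac{2}{5} = \frac{17}{5} \approx 3.4$)
$g = -3$ ($g = -3 + 0 = -3$)
$f = \frac{7}{5}$ ($f = -2 + \frac{17}{5} = \frac{7}{5} \approx 1.4$)
$N{\left(G,w \right)} = \frac{G + w}{-3 + G}$ ($N{\left(G,w \right)} = \frac{w + G}{G - 3} = \frac{G + w}{-3 + G}$)
$\left(N{\left(f,11 \right)} + m{\left(7,5 \right)}\right)^{2} = \left(\frac{\frac{7}{5} + 11}{-3 + \frac{7}{5}} + \left(7 + 5\right)\right)^{2} = \left(\frac{1}{- \frac{8}{5}} \cdot \frac{62}{5} + 12\right)^{2} = \left(\left(- \frac{5}{8}\right) \frac{62}{5} + 12\right)^{2} = \left(- \frac{31}{4} + 12\right)^{2} = \left(\frac{17}{4}\right)^{2} = \frac{289}{16}$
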